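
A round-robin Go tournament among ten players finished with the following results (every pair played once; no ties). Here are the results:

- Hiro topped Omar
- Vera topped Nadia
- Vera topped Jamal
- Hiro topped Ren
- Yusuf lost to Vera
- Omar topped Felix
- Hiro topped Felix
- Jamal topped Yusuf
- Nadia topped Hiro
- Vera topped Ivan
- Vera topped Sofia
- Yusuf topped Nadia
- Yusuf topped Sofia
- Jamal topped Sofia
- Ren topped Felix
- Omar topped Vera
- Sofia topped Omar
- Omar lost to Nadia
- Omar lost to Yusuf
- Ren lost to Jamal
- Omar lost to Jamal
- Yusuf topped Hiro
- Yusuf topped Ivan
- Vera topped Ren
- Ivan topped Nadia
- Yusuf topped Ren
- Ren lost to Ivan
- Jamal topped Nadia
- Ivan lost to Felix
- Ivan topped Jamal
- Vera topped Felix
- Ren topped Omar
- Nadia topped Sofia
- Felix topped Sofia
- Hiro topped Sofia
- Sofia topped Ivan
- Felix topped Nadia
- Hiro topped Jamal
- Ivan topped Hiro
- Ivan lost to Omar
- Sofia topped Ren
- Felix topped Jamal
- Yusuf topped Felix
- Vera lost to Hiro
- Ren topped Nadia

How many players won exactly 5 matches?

1

Win totals: Jamal 5, Ren 3, Felix 4, Sofia 3, Omar 3, Ivan 4, Nadia 3, Vera 7, Yusuf 7, Hiro 6.
Exactly 5: Jamal — 1 player.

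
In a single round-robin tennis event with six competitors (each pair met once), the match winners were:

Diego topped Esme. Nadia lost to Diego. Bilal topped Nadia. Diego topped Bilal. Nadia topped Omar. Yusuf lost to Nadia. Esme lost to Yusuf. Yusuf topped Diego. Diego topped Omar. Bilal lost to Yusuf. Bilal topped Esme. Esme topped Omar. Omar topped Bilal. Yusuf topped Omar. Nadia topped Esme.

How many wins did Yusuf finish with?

4

Yusuf's results: beat Bilal, Esme, Diego, Omar; lost to Nadia.
That is 4 wins.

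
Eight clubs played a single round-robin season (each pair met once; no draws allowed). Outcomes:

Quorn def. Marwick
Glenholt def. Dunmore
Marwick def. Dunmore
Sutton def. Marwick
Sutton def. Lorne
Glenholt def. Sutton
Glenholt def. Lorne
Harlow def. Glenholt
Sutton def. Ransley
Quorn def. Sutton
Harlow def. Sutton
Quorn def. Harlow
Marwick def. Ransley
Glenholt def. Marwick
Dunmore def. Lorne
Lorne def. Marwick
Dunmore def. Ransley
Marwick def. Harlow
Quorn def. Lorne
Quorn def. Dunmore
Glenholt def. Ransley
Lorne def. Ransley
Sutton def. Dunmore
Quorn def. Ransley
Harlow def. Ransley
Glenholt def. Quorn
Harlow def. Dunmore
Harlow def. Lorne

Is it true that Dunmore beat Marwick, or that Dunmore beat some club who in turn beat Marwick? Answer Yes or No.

Yes

Dunmore did not beat Marwick directly.
Dunmore beat Ransley, Lorne. Of those, Lorne beat Marwick.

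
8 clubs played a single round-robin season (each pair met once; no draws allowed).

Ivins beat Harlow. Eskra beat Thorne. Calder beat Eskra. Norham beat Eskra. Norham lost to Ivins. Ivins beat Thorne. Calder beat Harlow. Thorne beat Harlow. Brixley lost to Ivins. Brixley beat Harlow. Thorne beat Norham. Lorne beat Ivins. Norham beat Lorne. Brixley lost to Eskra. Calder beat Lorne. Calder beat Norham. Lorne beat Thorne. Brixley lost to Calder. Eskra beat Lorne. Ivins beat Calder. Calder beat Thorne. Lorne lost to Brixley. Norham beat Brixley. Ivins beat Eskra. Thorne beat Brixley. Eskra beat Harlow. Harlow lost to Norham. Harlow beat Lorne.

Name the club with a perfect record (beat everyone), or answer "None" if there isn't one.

None

Highest win total is Ivins with 6 (out of 7 possible).
Ivins lost to Lorne, so no club went undefeated.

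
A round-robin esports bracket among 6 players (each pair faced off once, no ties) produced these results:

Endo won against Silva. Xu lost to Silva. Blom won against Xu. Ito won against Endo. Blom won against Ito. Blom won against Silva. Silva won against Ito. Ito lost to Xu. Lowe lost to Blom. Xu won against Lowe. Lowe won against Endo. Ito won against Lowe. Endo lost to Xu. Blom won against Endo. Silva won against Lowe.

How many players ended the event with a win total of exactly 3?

Win totals: Silva 3, Blom 5, Endo 1, Xu 3, Ito 2, Lowe 1.
Exactly 3: Silva, Xu — 2 players.

2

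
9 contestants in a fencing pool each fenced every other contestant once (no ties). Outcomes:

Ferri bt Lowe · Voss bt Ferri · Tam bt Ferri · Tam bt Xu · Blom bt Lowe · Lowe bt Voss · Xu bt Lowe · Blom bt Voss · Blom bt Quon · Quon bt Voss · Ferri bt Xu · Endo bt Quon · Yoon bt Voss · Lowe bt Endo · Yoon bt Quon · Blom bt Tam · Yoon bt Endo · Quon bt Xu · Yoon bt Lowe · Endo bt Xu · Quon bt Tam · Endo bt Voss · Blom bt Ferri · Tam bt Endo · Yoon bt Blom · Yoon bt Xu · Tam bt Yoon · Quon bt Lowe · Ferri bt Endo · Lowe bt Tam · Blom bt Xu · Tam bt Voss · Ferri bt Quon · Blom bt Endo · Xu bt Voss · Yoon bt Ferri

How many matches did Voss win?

1

Voss' results: beat Ferri; lost to Yoon, Blom, Quon, Xu, Lowe, Endo, Tam.
That is 1 win.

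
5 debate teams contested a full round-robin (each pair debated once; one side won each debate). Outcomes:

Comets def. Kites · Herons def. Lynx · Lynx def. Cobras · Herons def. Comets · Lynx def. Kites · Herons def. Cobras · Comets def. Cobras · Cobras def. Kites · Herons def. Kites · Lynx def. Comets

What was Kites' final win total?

0

Kites' results: beat no one; lost to Cobras, Herons, Lynx, Comets.
That is 0 wins.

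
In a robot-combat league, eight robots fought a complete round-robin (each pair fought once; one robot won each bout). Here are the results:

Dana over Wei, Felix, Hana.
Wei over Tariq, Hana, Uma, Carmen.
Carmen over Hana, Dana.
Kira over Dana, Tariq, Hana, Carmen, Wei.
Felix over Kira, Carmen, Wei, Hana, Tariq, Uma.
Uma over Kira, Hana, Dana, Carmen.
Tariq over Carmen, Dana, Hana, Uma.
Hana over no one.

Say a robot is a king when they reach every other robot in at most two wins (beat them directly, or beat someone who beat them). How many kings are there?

5

Felix reaches everyone (king).
Uma reaches everyone (king).
Carmen cannot reach Uma, Tariq, Kira in two steps.
Tariq reaches everyone (king).
Dana reaches everyone (king).
Wei cannot reach Felix in two steps.
Kira reaches everyone (king).
Hana cannot reach Felix, Uma, Carmen, Tariq, Dana, Wei, Kira in two steps.
Kings: Felix, Uma, Tariq, Dana, Kira — 5.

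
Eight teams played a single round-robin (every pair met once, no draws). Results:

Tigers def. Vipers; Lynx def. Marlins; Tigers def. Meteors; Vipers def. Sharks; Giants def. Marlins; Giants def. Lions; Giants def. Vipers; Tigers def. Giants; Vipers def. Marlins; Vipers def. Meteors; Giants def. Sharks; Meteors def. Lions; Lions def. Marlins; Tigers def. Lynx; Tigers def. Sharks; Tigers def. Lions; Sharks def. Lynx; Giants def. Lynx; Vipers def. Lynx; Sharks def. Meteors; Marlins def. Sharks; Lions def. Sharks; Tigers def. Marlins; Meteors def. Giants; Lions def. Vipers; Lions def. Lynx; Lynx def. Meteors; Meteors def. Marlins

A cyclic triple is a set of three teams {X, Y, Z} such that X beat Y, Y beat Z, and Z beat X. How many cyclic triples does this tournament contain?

Win totals: Lynx 2, Lions 4, Vipers 4, Giants 5, Tigers 7, Sharks 2, Marlins 1, Meteors 3.
A team with w wins dominates both others in C(w,2) triples; summing gives 1 + 6 + 6 + 10 + 21 + 1 + 0 + 3 = 48 transitive triples.
Total triples C(8,3) = 56, so cyclic triples = 56 − 48 = 8.

8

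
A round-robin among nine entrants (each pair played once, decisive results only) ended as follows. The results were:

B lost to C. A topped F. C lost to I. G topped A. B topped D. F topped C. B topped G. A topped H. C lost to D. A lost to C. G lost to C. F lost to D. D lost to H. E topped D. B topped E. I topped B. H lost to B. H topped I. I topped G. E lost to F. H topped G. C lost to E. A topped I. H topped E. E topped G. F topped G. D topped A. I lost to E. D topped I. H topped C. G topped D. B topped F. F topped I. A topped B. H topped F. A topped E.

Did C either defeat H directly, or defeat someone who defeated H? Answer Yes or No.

C did not beat H directly.
C beat A, B, G. Of those, A beat H.

Yes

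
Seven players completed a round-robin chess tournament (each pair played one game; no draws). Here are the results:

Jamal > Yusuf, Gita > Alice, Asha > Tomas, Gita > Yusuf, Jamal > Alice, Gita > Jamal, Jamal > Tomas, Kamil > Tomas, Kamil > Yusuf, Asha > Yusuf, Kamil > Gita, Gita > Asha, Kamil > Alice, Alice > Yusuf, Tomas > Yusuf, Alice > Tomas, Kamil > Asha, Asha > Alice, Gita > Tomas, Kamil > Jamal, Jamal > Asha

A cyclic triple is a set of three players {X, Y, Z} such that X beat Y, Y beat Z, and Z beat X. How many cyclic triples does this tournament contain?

Win totals: Gita 5, Kamil 6, Yusuf 0, Jamal 4, Asha 3, Alice 2, Tomas 1.
A player with w wins dominates both others in C(w,2) triples; summing gives 10 + 15 + 0 + 6 + 3 + 1 + 0 = 35 transitive triples.
Total triples C(7,3) = 35, so cyclic triples = 35 − 35 = 0.

0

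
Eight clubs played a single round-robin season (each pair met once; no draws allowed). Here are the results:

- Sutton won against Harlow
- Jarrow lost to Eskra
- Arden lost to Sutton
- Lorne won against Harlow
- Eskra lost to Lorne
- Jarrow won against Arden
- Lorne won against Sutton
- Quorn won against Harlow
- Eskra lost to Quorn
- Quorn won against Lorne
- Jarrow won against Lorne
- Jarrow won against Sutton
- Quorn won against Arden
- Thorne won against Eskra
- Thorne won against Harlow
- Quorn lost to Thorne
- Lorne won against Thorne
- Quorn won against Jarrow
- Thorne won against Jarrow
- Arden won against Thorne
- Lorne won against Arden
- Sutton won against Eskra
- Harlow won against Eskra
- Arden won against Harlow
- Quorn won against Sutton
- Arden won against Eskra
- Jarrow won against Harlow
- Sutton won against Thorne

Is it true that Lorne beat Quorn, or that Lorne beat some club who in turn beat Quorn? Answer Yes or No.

Lorne did not beat Quorn directly.
Lorne beat Harlow, Thorne, Arden, Eskra, Sutton. Of those, Thorne beat Quorn.

Yes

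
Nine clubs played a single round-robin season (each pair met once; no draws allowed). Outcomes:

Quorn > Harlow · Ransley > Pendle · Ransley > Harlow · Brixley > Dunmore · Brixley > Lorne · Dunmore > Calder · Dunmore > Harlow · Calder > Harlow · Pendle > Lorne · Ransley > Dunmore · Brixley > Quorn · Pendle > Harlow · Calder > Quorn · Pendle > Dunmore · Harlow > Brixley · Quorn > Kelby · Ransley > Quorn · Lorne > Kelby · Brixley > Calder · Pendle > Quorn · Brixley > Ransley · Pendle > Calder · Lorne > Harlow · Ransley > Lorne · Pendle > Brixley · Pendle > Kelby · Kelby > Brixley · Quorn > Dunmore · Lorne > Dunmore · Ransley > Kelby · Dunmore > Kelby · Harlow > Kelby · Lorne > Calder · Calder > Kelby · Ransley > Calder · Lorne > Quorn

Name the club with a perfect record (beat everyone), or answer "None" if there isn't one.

None

Highest win total is Ransley with 7 (out of 8 possible).
Ransley lost to Brixley, so no club went undefeated.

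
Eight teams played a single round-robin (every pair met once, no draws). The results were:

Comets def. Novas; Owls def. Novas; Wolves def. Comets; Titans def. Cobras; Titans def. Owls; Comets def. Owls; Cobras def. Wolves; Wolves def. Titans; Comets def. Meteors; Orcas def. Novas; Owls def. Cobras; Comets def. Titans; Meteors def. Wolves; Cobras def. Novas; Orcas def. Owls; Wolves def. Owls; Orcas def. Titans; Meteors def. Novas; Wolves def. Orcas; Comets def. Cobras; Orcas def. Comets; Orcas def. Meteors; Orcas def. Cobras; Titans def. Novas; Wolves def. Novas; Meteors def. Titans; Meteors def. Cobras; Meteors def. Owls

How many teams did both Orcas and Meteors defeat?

Orcas beat: Cobras, Titans, Meteors, Owls, Novas, Comets.
Meteors beat: Cobras, Titans, Owls, Novas, Wolves.
Both beat: Cobras, Titans, Owls, Novas — 4.

4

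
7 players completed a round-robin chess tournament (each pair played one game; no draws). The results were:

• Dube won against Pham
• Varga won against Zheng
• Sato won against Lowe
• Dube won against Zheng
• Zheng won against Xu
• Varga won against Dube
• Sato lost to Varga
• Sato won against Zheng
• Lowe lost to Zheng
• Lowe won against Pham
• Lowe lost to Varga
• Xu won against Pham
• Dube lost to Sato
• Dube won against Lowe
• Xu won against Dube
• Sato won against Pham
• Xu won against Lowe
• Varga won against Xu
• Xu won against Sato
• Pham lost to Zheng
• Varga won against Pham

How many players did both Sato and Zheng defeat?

Sato beat: Lowe, Pham, Zheng, Dube.
Zheng beat: Lowe, Pham, Xu.
Both beat: Lowe, Pham — 2.

2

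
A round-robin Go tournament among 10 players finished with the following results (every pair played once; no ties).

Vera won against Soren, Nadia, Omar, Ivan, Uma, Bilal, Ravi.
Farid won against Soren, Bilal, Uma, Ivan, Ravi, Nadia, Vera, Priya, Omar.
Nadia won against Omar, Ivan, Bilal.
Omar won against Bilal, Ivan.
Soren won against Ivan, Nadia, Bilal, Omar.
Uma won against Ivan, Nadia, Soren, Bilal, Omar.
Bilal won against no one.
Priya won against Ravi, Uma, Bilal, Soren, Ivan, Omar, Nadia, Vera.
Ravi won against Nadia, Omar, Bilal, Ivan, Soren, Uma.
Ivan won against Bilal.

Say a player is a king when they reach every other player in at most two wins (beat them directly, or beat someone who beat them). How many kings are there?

Priya cannot reach Farid in two steps.
Farid reaches everyone (king).
Soren cannot reach Priya, Farid, Ravi, Uma, Vera in two steps.
Bilal cannot reach Priya, Farid, Soren, Ivan, Ravi, Nadia, Uma, Vera, Omar in two steps.
Ivan cannot reach Priya, Farid, Soren, Ravi, Nadia, Uma, Vera, Omar in two steps.
Ravi cannot reach Priya, Farid, Vera in two steps.
Nadia cannot reach Priya, Farid, Soren, Ravi, Uma, Vera in two steps.
Uma cannot reach Priya, Farid, Ravi, Vera in two steps.
Vera cannot reach Priya, Farid in two steps.
Omar cannot reach Priya, Farid, Soren, Ravi, Nadia, Uma, Vera in two steps.
Kings: Farid — 1.

1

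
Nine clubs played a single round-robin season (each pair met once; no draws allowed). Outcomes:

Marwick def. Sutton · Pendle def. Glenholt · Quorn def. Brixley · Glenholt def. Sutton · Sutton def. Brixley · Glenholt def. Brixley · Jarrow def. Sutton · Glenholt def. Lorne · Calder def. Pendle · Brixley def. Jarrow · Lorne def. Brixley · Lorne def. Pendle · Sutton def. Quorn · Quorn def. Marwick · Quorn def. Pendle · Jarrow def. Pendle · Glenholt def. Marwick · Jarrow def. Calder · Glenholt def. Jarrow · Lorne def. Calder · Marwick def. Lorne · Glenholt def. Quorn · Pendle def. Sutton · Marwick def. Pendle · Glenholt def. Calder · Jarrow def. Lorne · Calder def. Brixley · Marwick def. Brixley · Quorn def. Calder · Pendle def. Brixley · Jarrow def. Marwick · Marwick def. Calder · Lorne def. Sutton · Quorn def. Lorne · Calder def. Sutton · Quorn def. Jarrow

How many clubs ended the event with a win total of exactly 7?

1

Win totals: Glenholt 7, Brixley 1, Calder 3, Pendle 3, Sutton 2, Quorn 6, Marwick 5, Jarrow 5, Lorne 4.
Exactly 7: Glenholt — 1 club.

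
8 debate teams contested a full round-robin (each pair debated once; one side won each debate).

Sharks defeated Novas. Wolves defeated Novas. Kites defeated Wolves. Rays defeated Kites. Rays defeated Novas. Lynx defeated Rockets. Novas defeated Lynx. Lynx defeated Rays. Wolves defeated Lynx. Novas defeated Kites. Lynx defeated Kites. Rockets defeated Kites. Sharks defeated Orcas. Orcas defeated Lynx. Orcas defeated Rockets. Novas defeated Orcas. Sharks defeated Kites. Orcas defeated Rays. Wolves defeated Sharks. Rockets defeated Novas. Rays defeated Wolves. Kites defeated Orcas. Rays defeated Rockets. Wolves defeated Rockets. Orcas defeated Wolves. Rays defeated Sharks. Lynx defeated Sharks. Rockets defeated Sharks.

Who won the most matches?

Rays

Win totals: Orcas 4, Novas 3, Wolves 4, Lynx 4, Sharks 3, Rockets 3, Rays 5, Kites 2.
Rays leads with 5 wins (next highest: 4).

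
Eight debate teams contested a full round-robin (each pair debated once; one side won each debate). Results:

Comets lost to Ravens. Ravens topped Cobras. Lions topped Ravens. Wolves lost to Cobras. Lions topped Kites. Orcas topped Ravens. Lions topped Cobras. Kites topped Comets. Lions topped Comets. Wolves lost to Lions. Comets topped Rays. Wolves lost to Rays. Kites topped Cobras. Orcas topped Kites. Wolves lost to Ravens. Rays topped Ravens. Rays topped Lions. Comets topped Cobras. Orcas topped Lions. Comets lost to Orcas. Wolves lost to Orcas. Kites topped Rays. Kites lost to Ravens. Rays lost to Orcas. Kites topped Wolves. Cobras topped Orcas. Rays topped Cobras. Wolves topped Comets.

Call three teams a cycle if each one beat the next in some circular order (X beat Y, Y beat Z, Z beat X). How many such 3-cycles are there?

Win totals: Orcas 6, Wolves 1, Kites 4, Cobras 2, Comets 2, Ravens 4, Rays 4, Lions 5.
A team with w wins dominates both others in C(w,2) triples; summing gives 15 + 0 + 6 + 1 + 1 + 6 + 6 + 10 = 45 transitive triples.
Total triples C(8,3) = 56, so cyclic triples = 56 − 45 = 11.

11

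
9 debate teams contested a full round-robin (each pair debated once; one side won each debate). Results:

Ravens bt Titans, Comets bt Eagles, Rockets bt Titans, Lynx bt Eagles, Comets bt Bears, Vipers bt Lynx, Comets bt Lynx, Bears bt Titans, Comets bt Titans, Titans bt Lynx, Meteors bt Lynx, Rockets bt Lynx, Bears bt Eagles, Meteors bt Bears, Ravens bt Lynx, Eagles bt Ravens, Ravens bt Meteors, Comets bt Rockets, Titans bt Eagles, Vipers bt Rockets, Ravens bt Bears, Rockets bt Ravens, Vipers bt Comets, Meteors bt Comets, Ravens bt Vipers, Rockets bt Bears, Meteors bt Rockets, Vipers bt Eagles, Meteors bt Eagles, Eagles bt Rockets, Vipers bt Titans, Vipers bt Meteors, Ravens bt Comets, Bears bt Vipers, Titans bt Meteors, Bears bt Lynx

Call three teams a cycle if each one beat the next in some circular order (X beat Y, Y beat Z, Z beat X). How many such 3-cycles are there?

Win totals: Comets 5, Meteors 5, Rockets 4, Ravens 6, Eagles 2, Titans 3, Lynx 1, Bears 4, Vipers 6.
A team with w wins dominates both others in C(w,2) triples; summing gives 10 + 10 + 6 + 15 + 1 + 3 + 0 + 6 + 15 = 66 transitive triples.
Total triples C(9,3) = 84, so cyclic triples = 84 − 66 = 18.

18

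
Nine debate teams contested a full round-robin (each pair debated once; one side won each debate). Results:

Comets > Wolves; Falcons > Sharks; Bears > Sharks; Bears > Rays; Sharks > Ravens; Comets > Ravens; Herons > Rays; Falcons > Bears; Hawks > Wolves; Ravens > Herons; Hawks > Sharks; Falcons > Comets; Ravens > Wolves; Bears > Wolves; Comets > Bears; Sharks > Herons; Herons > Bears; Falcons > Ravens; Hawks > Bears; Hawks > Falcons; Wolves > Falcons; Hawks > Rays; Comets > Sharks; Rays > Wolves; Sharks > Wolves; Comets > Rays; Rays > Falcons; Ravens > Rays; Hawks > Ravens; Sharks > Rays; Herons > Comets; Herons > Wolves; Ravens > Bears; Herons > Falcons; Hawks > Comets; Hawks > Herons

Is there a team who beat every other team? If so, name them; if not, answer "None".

Hawks

Hawks has 8 wins out of 8 opponents — a perfect record.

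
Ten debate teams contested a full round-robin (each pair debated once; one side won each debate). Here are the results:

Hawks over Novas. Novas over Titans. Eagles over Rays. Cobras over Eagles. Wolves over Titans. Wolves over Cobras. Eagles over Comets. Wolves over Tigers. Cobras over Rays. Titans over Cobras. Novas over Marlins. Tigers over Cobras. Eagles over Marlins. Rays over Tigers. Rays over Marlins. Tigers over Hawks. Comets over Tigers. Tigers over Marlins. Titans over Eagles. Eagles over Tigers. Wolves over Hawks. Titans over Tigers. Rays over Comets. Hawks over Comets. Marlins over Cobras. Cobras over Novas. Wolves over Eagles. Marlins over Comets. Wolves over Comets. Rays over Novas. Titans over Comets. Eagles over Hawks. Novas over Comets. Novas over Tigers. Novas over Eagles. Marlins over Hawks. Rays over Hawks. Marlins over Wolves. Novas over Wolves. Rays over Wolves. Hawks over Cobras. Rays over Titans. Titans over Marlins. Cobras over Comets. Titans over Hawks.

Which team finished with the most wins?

Win totals: Marlins 4, Comets 1, Novas 6, Tigers 3, Cobras 4, Titans 6, Wolves 6, Hawks 3, Rays 7, Eagles 5.
Rays leads with 7 wins (next highest: 6).

Rays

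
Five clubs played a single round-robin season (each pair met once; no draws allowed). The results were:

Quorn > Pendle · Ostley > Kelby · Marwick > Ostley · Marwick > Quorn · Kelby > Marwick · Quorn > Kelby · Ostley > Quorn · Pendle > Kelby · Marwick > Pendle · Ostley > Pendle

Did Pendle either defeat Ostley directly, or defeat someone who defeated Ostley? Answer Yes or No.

No

Pendle did not beat Ostley directly.
Pendle beat Kelby, but each of them lost to Ostley. No two-step path.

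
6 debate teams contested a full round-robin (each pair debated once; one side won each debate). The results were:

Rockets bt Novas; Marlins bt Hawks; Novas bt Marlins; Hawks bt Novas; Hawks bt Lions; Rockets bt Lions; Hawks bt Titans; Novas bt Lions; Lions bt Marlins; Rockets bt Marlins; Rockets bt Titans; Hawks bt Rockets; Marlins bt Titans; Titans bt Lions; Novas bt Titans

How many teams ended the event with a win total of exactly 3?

1

Win totals: Titans 1, Rockets 4, Novas 3, Marlins 2, Hawks 4, Lions 1.
Exactly 3: Novas — 1 team.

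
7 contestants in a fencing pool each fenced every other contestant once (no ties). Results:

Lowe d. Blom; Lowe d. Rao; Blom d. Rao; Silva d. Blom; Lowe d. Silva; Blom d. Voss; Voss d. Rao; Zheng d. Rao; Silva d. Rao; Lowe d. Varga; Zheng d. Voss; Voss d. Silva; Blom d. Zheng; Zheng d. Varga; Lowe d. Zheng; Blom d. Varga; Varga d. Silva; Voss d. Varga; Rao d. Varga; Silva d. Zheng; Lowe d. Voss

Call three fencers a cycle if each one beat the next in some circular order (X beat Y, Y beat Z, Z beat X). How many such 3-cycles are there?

5

Win totals: Lowe 6, Voss 3, Silva 3, Zheng 3, Blom 4, Varga 1, Rao 1.
A fencer with w wins dominates both others in C(w,2) triples; summing gives 15 + 3 + 3 + 3 + 6 + 0 + 0 = 30 transitive triples.
Total triples C(7,3) = 35, so cyclic triples = 35 − 30 = 5.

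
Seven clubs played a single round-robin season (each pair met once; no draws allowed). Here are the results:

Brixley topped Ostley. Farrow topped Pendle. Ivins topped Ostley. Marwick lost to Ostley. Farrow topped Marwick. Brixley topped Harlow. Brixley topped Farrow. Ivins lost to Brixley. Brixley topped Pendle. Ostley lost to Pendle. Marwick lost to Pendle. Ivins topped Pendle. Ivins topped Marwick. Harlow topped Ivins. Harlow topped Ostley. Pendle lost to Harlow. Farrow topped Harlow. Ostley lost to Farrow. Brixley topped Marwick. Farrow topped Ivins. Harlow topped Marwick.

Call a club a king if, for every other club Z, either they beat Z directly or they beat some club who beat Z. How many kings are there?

Farrow cannot reach Brixley in two steps.
Pendle cannot reach Farrow, Harlow, Brixley, Ivins in two steps.
Harlow cannot reach Farrow, Brixley in two steps.
Brixley reaches everyone (king).
Ivins cannot reach Farrow, Harlow, Brixley in two steps.
Ostley cannot reach Farrow, Pendle, Harlow, Brixley, Ivins in two steps.
Marwick cannot reach Farrow, Pendle, Harlow, Brixley, Ivins, Ostley in two steps.
Kings: Brixley — 1.

1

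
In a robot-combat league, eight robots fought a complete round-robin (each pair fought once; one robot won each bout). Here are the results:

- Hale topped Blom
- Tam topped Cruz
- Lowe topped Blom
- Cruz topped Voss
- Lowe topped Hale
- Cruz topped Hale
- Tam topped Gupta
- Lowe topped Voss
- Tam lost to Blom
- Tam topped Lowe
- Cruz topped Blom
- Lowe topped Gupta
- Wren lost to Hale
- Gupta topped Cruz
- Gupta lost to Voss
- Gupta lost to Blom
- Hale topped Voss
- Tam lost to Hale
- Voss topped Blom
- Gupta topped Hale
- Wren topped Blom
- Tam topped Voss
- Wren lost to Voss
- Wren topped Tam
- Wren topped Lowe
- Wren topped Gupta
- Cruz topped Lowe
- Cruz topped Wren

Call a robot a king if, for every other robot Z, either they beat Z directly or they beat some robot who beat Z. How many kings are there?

Wren reaches everyone (king).
Blom cannot reach Wren in two steps.
Gupta reaches everyone (king).
Cruz reaches everyone (king).
Tam reaches everyone (king).
Hale reaches everyone (king).
Lowe reaches everyone (king).
Voss reaches everyone (king).
Kings: Wren, Gupta, Cruz, Tam, Hale, Lowe, Voss — 7.

7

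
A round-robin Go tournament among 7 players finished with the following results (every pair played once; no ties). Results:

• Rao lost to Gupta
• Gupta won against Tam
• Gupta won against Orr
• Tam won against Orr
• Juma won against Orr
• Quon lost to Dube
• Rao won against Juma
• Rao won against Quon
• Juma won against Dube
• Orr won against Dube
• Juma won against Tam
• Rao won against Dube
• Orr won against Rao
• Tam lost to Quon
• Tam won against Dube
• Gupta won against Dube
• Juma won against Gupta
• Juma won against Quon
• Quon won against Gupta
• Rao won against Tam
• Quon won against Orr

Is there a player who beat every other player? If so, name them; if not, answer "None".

Highest win total is Juma with 5 (out of 6 possible).
Juma lost to Rao, so no player went undefeated.

None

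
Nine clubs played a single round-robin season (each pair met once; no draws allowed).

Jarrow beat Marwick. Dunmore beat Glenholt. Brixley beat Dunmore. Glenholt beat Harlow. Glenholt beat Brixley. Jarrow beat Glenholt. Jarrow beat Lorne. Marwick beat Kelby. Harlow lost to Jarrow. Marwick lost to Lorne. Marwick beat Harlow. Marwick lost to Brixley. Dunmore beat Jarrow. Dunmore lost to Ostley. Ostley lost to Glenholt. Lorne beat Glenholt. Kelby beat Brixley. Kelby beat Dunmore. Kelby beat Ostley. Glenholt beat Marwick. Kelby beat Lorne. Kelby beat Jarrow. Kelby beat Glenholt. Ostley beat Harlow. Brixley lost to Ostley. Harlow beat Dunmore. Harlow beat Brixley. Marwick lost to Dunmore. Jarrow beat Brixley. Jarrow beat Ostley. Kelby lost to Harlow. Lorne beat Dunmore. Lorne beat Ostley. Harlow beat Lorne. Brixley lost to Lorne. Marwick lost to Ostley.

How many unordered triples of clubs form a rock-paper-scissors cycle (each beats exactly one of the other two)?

Win totals: Jarrow 6, Ostley 4, Harlow 4, Brixley 2, Lorne 5, Glenholt 4, Kelby 6, Marwick 2, Dunmore 3.
A club with w wins dominates both others in C(w,2) triples; summing gives 15 + 6 + 6 + 1 + 10 + 6 + 15 + 1 + 3 = 63 transitive triples.
Total triples C(9,3) = 84, so cyclic triples = 84 − 63 = 21.

21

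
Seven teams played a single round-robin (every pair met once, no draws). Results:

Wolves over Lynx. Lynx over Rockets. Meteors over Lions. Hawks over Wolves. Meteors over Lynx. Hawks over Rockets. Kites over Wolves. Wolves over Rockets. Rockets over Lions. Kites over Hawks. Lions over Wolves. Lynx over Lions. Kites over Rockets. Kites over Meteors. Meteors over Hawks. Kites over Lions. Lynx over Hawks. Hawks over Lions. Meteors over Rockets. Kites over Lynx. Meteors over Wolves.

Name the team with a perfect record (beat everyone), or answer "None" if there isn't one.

Kites has 6 wins out of 6 opponents — a perfect record.

Kites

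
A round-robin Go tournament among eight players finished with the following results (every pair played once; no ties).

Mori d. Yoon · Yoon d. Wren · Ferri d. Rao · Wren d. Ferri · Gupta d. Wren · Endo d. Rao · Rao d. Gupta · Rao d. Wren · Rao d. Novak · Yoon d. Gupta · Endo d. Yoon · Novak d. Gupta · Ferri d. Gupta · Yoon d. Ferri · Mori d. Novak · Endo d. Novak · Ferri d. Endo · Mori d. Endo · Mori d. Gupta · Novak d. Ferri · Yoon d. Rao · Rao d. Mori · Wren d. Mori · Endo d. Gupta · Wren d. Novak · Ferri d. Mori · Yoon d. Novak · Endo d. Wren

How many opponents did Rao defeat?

Rao's results: beat Novak, Mori, Gupta, Wren; lost to Endo, Yoon, Ferri.
That is 4 wins.

4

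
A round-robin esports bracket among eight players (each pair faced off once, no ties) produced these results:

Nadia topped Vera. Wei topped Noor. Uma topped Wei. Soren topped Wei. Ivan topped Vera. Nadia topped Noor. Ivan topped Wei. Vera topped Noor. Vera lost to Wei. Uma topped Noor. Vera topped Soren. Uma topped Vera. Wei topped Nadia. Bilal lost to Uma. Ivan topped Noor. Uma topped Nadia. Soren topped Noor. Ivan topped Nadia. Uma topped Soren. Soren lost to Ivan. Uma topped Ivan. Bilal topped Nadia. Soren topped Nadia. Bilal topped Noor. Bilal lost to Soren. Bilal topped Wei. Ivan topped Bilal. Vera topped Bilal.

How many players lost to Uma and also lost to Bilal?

3

Uma beat: Ivan, Nadia, Noor, Bilal, Wei, Soren, Vera.
Bilal beat: Nadia, Noor, Wei.
Both beat: Nadia, Noor, Wei — 3.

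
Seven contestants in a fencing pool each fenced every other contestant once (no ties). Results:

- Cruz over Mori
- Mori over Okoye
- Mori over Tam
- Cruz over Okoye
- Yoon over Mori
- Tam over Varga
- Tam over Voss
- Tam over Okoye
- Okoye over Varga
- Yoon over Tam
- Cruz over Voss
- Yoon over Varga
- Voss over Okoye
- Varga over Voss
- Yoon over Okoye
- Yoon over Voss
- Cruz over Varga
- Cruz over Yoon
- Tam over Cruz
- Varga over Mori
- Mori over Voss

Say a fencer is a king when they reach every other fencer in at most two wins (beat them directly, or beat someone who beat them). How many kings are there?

Voss cannot reach Cruz, Tam, Mori, Yoon in two steps.
Varga cannot reach Cruz, Yoon in two steps.
Cruz reaches everyone (king).
Tam reaches everyone (king).
Mori cannot reach Yoon in two steps.
Okoye cannot reach Cruz, Tam, Yoon in two steps.
Yoon reaches everyone (king).
Kings: Cruz, Tam, Yoon — 3.

3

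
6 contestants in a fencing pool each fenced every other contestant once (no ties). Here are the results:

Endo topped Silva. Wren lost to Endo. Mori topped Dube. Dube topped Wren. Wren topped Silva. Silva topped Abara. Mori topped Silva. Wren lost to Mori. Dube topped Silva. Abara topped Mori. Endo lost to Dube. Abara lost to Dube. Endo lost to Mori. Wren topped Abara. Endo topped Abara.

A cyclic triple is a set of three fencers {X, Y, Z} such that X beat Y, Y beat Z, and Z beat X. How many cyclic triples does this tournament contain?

Win totals: Endo 3, Wren 2, Mori 4, Silva 1, Dube 4, Abara 1.
A fencer with w wins dominates both others in C(w,2) triples; summing gives 3 + 1 + 6 + 0 + 6 + 0 = 16 transitive triples.
Total triples C(6,3) = 20, so cyclic triples = 20 − 16 = 4.

4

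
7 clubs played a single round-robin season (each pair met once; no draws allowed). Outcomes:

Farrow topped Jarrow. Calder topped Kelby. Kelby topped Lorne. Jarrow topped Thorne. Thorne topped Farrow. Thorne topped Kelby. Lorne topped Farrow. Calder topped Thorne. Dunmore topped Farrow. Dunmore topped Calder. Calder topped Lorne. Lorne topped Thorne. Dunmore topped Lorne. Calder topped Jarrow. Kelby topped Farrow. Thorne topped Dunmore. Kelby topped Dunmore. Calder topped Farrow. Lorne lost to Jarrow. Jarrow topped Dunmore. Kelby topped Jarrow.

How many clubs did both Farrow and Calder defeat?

1

Farrow beat: Jarrow.
Calder beat: Kelby, Farrow, Jarrow, Lorne, Thorne.
Both beat: Jarrow — 1.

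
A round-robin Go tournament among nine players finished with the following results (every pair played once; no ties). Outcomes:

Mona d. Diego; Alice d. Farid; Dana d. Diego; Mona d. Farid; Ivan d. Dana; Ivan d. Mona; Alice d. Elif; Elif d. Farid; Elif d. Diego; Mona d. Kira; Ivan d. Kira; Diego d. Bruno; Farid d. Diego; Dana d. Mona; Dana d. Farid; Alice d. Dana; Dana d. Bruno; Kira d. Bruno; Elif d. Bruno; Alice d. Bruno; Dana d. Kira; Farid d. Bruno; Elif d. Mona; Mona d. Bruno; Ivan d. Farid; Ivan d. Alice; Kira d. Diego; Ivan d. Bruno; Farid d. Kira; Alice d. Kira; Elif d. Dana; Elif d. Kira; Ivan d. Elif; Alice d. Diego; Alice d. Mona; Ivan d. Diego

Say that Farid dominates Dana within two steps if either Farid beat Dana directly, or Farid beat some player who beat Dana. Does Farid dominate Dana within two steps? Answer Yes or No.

No

Farid did not beat Dana directly.
Farid beat Diego, Bruno, Kira, but each of them lost to Dana. No two-step path.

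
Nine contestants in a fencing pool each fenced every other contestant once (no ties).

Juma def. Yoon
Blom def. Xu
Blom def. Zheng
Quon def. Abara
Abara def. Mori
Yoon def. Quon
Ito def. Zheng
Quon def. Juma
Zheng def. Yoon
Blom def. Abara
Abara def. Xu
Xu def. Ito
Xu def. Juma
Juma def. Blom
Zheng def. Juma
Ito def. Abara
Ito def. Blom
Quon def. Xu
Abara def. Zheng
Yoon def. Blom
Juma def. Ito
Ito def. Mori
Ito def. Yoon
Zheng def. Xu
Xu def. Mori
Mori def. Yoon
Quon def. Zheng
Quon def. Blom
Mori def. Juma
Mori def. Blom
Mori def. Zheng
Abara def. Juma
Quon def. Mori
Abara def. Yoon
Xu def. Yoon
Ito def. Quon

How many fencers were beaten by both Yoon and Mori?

Yoon beat: Quon, Blom.
Mori beat: Juma, Zheng, Blom, Yoon.
Both beat: Blom — 1.

1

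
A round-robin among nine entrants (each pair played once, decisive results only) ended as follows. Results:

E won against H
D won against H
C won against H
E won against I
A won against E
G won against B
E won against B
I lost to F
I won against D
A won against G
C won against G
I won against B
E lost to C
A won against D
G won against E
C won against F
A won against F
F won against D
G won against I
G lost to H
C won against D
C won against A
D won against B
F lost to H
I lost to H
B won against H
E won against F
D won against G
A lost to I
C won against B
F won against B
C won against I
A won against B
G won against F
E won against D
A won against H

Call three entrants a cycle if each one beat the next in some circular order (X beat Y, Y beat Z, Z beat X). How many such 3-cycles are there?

13

Win totals: A 6, B 1, C 8, D 3, E 5, F 3, G 4, H 3, I 3.
An entrant with w wins dominates both others in C(w,2) triples; summing gives 15 + 0 + 28 + 3 + 10 + 3 + 6 + 3 + 3 = 71 transitive triples.
Total triples C(9,3) = 84, so cyclic triples = 84 − 71 = 13.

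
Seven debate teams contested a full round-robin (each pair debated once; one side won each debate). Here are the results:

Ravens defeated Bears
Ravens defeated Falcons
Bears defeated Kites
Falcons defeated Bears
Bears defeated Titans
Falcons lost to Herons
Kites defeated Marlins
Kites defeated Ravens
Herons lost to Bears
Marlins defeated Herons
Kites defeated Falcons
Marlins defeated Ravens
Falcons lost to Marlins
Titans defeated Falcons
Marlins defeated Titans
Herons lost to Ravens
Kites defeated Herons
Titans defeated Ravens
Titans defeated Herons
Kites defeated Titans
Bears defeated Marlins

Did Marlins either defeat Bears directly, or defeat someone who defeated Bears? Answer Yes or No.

Yes

Marlins did not beat Bears directly.
Marlins beat Titans, Herons, Ravens, Falcons. Of those, Ravens beat Bears.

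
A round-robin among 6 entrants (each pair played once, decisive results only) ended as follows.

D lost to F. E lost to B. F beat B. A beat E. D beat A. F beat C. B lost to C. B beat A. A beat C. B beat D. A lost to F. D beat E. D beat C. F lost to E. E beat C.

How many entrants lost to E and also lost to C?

0

E beat: C, F.
C beat: B.
No one was beaten by both.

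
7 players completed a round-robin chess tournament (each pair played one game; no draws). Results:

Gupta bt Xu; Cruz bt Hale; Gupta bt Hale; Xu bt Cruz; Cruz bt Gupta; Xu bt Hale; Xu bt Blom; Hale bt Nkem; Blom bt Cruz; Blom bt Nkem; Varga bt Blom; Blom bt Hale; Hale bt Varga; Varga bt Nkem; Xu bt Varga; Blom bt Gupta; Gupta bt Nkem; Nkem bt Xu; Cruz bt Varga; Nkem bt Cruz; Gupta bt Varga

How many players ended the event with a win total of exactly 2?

Win totals: Blom 4, Nkem 2, Cruz 3, Gupta 4, Xu 4, Hale 2, Varga 2.
Exactly 2: Nkem, Hale, Varga — 3 players.

3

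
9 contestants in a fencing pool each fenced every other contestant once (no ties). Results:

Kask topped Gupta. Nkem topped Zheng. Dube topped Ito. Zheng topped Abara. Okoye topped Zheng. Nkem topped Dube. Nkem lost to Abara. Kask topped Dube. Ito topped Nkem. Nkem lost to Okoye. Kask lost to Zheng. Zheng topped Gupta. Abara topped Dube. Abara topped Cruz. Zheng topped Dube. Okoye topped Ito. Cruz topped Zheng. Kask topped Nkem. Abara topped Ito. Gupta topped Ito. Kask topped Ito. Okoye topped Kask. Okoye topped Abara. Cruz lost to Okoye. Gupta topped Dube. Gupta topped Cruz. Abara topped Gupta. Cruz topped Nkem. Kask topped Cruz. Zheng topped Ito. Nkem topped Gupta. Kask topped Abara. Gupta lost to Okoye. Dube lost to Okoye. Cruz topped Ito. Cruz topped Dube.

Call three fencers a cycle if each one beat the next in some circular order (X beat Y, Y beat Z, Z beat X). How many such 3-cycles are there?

Win totals: Kask 6, Nkem 3, Cruz 4, Dube 1, Abara 5, Okoye 8, Gupta 3, Ito 1, Zheng 5.
A fencer with w wins dominates both others in C(w,2) triples; summing gives 15 + 3 + 6 + 0 + 10 + 28 + 3 + 0 + 10 = 75 transitive triples.
Total triples C(9,3) = 84, so cyclic triples = 84 − 75 = 9.

9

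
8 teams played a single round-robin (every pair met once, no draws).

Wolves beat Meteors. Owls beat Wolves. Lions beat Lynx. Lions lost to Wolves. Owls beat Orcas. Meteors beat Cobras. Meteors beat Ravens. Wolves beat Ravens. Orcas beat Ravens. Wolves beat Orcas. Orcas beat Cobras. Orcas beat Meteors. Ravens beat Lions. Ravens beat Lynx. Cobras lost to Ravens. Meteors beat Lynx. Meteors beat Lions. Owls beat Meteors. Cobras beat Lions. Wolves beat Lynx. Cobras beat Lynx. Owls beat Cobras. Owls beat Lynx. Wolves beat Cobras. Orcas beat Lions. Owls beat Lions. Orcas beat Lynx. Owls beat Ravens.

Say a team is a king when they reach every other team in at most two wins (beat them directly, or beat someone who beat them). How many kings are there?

1

Owls reaches everyone (king).
Lynx cannot reach Owls, Meteors, Orcas, Lions, Ravens, Wolves, Cobras in two steps.
Meteors cannot reach Owls, Orcas, Wolves in two steps.
Orcas cannot reach Owls, Wolves in two steps.
Lions cannot reach Owls, Meteors, Orcas, Ravens, Wolves, Cobras in two steps.
Ravens cannot reach Owls, Meteors, Orcas, Wolves in two steps.
Wolves cannot reach Owls in two steps.
Cobras cannot reach Owls, Meteors, Orcas, Ravens, Wolves in two steps.
Kings: Owls — 1.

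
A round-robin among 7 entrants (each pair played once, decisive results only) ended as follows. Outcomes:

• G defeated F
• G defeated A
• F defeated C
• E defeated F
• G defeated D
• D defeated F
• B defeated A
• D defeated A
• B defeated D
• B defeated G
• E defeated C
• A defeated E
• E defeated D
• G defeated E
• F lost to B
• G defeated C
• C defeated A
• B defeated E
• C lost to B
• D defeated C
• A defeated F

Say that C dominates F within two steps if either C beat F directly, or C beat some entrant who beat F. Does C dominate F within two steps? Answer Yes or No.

C did not beat F directly.
C beat A. Of those, A beat F.

Yes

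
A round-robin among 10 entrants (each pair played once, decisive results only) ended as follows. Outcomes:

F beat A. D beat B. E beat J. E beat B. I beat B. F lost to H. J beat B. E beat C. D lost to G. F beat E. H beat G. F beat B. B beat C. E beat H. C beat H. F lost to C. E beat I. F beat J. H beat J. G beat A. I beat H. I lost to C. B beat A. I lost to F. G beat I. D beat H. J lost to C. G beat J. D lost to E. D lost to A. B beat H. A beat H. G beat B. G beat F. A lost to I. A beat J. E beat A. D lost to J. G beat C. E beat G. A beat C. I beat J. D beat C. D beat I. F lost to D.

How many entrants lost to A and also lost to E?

4

A beat: C, D, H, J.
E beat: A, B, C, D, G, H, I, J.
Both beat: C, D, H, J — 4.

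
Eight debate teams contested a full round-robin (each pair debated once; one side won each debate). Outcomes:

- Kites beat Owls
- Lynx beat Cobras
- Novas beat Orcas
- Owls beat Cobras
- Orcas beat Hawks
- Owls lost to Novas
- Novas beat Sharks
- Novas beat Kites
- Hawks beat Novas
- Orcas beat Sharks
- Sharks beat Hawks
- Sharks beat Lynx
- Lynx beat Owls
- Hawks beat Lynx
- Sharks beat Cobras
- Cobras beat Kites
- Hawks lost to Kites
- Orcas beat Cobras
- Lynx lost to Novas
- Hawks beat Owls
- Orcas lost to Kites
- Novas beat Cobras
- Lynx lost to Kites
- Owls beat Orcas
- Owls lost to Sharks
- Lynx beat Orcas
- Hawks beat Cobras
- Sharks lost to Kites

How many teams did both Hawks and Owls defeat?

1

Hawks beat: Cobras, Novas, Lynx, Owls.
Owls beat: Orcas, Cobras.
Both beat: Cobras — 1.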